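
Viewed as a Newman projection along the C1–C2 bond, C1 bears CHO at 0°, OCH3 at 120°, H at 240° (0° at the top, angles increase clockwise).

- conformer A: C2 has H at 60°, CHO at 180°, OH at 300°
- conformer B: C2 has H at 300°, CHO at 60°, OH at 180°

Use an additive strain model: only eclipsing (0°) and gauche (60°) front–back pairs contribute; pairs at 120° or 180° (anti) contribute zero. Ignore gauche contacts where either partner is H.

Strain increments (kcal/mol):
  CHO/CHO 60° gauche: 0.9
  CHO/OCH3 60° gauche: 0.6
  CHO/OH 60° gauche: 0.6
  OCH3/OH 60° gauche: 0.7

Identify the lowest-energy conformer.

A

A (staggered): CHO–OH gauche, OCH3–CHO gauche; 0.6 + 0.6 = 1.2 kcal/mol.
B (staggered): CHO–CHO gauche, OCH3–CHO gauche, OCH3–OH gauche; 0.9 + 0.6 + 0.7 = 2.2 kcal/mol.
A has the lowest total (1.2 kcal/mol).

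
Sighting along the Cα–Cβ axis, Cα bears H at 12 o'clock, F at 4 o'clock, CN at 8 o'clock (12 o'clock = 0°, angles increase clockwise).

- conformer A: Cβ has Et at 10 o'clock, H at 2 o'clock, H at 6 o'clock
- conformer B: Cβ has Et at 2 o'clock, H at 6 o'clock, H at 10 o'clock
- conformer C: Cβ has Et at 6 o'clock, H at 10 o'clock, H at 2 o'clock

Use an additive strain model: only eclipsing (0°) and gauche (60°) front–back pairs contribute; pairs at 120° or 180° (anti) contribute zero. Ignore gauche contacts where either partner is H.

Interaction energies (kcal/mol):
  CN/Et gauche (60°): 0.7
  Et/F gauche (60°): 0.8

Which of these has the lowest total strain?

A

A (staggered): CN–Et gauche; 0.7 = 0.7 kcal/mol.
B (staggered): F–Et gauche; 0.8 = 0.8 kcal/mol.
C (staggered): F–Et gauche, CN–Et gauche; 0.8 + 0.7 = 1.5 kcal/mol.
A has the lowest total (0.7 kcal/mol).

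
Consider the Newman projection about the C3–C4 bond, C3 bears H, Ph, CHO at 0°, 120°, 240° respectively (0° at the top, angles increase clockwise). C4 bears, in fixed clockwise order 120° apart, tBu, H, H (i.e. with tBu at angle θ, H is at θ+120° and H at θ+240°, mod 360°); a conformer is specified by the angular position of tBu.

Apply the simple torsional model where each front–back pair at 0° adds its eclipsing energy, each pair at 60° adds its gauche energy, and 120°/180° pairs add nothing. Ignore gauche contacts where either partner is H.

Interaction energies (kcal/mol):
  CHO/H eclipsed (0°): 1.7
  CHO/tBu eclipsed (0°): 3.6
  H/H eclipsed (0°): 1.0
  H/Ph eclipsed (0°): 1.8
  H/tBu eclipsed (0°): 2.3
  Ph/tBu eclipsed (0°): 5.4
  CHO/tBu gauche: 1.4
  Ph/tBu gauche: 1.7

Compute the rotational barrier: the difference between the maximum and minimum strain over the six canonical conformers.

tBu at 0° is eclipsed. H at 0° is eclipsed with tBu at 0° (2.3); Ph at 120° is eclipsed with H at 120° (1.8); CHO at 240° is eclipsed with H at 240° (1.7). Total 5.8 kcal/mol.
tBu at 60° is staggered. Ph at 120° is gauche with tBu at 60° (1.7). Total 1.7 kcal/mol.
tBu at 120° is eclipsed. H at 0° is eclipsed with H at 0° (1.0); Ph at 120° is eclipsed with tBu at 120° (5.4); CHO at 240° is eclipsed with H at 240° (1.7). Total 8.1 kcal/mol.
tBu at 180° is staggered. Ph at 120° is gauche with tBu at 180° (1.7); CHO at 240° is gauche with tBu at 180° (1.4). Total 3.1 kcal/mol.
tBu at 240° is eclipsed. H at 0° is eclipsed with H at 0° (1.0); Ph at 120° is eclipsed with H at 120° (1.8); CHO at 240° is eclipsed with tBu at 240° (3.6). Total 6.4 kcal/mol.
tBu at 300° is staggered. CHO at 240° is gauche with tBu at 300° (1.4). Total 1.4 kcal/mol.
Max at 120° (8.1 kcal/mol), min at 300° (1.4 kcal/mol); barrier = 6.7 kcal/mol.

6.7 kcal/mol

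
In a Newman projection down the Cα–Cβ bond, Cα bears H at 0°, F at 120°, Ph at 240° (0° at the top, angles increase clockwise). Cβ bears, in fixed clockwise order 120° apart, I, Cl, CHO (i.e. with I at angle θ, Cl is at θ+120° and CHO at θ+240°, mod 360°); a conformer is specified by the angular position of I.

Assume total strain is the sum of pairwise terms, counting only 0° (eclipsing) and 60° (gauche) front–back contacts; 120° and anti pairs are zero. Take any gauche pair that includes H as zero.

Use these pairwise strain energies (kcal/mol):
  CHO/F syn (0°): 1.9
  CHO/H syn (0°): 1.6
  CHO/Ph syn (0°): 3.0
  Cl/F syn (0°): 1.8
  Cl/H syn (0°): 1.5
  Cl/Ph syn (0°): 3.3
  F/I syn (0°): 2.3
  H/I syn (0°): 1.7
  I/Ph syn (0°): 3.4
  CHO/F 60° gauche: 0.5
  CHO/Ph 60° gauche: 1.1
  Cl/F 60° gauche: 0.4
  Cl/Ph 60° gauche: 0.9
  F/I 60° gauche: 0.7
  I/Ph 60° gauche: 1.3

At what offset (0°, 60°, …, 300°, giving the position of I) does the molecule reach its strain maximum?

120°

I at 0° (eclipsed): H–I eclipsed, F–Cl eclipsed, Ph–CHO eclipsed; 1.7 + 1.8 + 3.0 = 6.5 kcal/mol.
I at 60° (staggered): F–I gauche, F–Cl gauche, Ph–Cl gauche, Ph–CHO gauche; 0.7 + 0.4 + 0.9 + 1.1 = 3.1 kcal/mol.
I at 120° (eclipsed): H–CHO eclipsed, F–I eclipsed, Ph–Cl eclipsed; 1.6 + 2.3 + 3.3 = 7.2 kcal/mol.
I at 180° (staggered): F–I gauche, F–CHO gauche, Ph–I gauche, Ph–Cl gauche; 0.7 + 0.5 + 1.3 + 0.9 = 3.4 kcal/mol.
I at 240° (eclipsed): H–Cl eclipsed, F–CHO eclipsed, Ph–I eclipsed; 1.5 + 1.9 + 3.4 = 6.8 kcal/mol.
I at 300° (staggered): F–Cl gauche, F–CHO gauche, Ph–I gauche, Ph–CHO gauche; 0.4 + 0.5 + 1.3 + 1.1 = 3.3 kcal/mol.
The maximum (7.2 kcal/mol) occurs with I at 120°.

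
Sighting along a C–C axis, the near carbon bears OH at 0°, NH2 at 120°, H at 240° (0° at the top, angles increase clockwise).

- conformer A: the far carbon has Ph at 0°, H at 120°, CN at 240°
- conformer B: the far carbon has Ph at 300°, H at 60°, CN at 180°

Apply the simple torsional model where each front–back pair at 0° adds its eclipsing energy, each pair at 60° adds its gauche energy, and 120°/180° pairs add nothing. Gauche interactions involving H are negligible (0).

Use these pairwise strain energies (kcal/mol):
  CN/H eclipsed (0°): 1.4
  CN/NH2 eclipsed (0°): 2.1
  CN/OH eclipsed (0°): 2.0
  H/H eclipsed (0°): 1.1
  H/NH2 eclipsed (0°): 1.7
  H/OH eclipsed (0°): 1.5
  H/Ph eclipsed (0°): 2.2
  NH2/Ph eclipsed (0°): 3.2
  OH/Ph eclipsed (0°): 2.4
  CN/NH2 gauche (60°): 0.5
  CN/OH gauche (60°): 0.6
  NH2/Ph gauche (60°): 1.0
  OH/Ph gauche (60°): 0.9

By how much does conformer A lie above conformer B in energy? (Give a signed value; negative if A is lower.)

+4.1 kcal/mol

A is eclipsed. OH at 0° is eclipsed with Ph at 0° (2.4); NH2 at 120° is eclipsed with H at 120° (1.7); H at 240° is eclipsed with CN at 240° (1.4). Total 5.5 kcal/mol.
B is staggered. OH at 0° is gauche with Ph at 300° (0.9); NH2 at 120° is gauche with CN at 180° (0.5). Total 1.4 kcal/mol.
E(A) − E(B) = 5.5 − 1.4 = +4.1 kcal/mol.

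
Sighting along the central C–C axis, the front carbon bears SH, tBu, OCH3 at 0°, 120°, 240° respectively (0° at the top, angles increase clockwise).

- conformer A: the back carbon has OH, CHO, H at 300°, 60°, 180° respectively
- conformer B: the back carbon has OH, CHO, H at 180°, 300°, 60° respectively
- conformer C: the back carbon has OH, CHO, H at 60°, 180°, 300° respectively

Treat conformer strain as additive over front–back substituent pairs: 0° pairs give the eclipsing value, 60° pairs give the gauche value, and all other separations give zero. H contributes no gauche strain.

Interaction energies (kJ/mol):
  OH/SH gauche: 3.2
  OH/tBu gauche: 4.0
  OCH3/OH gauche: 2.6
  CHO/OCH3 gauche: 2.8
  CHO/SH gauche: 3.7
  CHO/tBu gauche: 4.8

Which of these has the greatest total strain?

C

A (staggered): SH(0°)/OH(300°) gauche 3.2; SH(0°)/CHO(60°) gauche 3.7; tBu(120°)/CHO(60°) gauche 4.8; OCH3(240°)/OH(300°) gauche 2.6 → 14.3 kJ/mol.
B (staggered): SH(0°)/CHO(300°) gauche 3.7; tBu(120°)/OH(180°) gauche 4.0; OCH3(240°)/OH(180°) gauche 2.6; OCH3(240°)/CHO(300°) gauche 2.8 → 13.1 kJ/mol.
C (staggered): SH(0°)/OH(60°) gauche 3.2; tBu(120°)/OH(60°) gauche 4.0; tBu(120°)/CHO(180°) gauche 4.8; OCH3(240°)/CHO(180°) gauche 2.8 → 14.8 kJ/mol.
C has the highest total (14.8 kJ/mol).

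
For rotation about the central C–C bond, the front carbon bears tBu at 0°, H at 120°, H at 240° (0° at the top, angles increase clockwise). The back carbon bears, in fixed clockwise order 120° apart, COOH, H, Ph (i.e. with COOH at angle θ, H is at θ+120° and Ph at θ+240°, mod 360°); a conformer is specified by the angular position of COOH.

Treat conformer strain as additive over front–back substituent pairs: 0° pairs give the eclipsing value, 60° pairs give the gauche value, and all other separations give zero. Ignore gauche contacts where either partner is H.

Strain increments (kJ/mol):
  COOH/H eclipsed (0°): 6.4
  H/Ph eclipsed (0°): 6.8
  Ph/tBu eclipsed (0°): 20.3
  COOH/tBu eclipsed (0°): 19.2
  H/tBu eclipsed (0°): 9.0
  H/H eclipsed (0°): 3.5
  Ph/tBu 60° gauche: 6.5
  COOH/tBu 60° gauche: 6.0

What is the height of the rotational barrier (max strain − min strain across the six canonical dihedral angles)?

24.2 kJ/mol

COOH at 0° (eclipsed): tBu–COOH eclipsed, H–H eclipsed, H–Ph eclipsed; 19.2 + 3.5 + 6.8 = 29.5 kJ/mol.
COOH at 60° (staggered): tBu–COOH gauche, tBu–Ph gauche; 6.0 + 6.5 = 12.5 kJ/mol.
COOH at 120° (eclipsed): tBu–Ph eclipsed, H–COOH eclipsed, H–H eclipsed; 20.3 + 6.4 + 3.5 = 30.2 kJ/mol.
COOH at 180° (staggered): tBu–Ph gauche; 6.5 = 6.5 kJ/mol.
COOH at 240° (eclipsed): tBu–H eclipsed, H–Ph eclipsed, H–COOH eclipsed; 9.0 + 6.8 + 6.4 = 22.2 kJ/mol.
COOH at 300° (staggered): tBu–COOH gauche; 6.0 = 6.0 kJ/mol.
Max at 120° (30.2 kJ/mol), min at 300° (6.0 kJ/mol); barrier = 24.2 kJ/mol.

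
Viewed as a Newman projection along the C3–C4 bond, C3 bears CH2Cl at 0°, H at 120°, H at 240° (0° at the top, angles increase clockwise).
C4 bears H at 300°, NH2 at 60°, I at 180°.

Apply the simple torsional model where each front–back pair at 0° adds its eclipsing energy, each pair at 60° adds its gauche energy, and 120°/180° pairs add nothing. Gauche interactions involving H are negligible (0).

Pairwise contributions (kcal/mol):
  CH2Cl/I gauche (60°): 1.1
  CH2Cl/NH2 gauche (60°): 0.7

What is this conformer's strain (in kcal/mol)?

0.7 kcal/mol

This conformer (staggered): CH2Cl(0°)/NH2(60°) gauche 0.7 → 0.7 kcal/mol.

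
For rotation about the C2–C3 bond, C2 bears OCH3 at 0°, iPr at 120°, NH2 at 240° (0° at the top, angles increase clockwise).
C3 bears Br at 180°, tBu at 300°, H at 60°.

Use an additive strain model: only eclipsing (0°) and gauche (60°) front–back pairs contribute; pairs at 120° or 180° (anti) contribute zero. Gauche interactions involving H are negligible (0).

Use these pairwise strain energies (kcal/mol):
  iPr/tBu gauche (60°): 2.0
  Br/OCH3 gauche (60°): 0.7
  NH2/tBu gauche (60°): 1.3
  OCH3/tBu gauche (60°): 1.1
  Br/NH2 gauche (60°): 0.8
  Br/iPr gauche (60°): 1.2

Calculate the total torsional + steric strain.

4.4 kcal/mol

This conformer (staggered): OCH3–tBu gauche, iPr–Br gauche, NH2–Br gauche, NH2–tBu gauche; 1.1 + 1.2 + 0.8 + 1.3 = 4.4 kcal/mol.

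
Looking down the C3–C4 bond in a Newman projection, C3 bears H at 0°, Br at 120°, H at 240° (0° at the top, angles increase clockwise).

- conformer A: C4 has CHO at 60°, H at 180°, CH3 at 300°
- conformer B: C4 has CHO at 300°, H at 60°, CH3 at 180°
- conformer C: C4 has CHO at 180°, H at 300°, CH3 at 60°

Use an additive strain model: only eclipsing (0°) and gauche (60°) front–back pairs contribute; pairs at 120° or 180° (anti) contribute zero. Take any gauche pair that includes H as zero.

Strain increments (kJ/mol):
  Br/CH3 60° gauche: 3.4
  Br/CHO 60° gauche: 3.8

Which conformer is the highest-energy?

C

A (staggered): Br–CHO gauche; 3.8 = 3.8 kJ/mol.
B (staggered): Br–CH3 gauche; 3.4 = 3.4 kJ/mol.
C (staggered): Br–CHO gauche, Br–CH3 gauche; 3.8 + 3.4 = 7.2 kJ/mol.
C has the highest total (7.2 kJ/mol).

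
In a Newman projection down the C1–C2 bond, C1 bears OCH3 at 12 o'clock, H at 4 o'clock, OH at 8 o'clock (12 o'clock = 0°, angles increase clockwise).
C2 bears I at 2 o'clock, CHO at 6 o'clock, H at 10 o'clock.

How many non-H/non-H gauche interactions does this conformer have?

Non-H gauche pairs: OCH3(0°)/I(60°); OH(240°)/CHO(180°) — 2 interactions.

2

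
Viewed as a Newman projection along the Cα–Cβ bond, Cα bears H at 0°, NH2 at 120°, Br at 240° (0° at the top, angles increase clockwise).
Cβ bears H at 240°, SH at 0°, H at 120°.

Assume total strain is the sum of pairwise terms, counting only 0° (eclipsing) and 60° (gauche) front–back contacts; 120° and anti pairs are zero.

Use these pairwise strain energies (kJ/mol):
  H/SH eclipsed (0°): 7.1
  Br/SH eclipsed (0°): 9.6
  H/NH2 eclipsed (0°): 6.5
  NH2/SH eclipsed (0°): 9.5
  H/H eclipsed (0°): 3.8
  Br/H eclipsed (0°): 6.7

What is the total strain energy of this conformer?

20.3 kJ/mol

This conformer (eclipsed): H(0°)/SH(0°) eclipsed 7.1; NH2(120°)/H(120°) eclipsed 6.5; Br(240°)/H(240°) eclipsed 6.7 → 20.3 kJ/mol.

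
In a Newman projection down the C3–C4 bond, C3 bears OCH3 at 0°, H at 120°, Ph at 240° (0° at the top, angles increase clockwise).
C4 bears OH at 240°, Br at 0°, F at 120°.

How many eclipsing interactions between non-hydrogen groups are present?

Non-H eclipsing pairs: OCH3(0°)/Br(0°); Ph(240°)/OH(240°) — 2 interactions.

2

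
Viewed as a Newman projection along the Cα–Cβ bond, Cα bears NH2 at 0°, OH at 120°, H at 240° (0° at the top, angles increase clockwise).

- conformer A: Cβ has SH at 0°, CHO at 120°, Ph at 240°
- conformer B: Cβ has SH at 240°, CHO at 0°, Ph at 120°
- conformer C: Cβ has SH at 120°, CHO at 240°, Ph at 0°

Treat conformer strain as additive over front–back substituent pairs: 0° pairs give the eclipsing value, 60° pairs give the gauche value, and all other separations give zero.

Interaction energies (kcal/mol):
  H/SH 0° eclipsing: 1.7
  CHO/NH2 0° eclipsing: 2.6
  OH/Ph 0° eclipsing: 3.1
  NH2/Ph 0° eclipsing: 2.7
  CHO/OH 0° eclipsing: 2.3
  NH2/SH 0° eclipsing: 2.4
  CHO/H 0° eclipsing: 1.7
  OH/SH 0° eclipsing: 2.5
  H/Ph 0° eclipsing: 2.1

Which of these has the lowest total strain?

A (eclipsed): NH2(0°)/SH(0°) eclipsed 2.4; OH(120°)/CHO(120°) eclipsed 2.3; H(240°)/Ph(240°) eclipsed 2.1 → 6.8 kcal/mol.
B (eclipsed): NH2(0°)/CHO(0°) eclipsed 2.6; OH(120°)/Ph(120°) eclipsed 3.1; H(240°)/SH(240°) eclipsed 1.7 → 7.4 kcal/mol.
C (eclipsed): NH2(0°)/Ph(0°) eclipsed 2.7; OH(120°)/SH(120°) eclipsed 2.5; H(240°)/CHO(240°) eclipsed 1.7 → 6.9 kcal/mol.
A has the lowest total (6.8 kcal/mol).

A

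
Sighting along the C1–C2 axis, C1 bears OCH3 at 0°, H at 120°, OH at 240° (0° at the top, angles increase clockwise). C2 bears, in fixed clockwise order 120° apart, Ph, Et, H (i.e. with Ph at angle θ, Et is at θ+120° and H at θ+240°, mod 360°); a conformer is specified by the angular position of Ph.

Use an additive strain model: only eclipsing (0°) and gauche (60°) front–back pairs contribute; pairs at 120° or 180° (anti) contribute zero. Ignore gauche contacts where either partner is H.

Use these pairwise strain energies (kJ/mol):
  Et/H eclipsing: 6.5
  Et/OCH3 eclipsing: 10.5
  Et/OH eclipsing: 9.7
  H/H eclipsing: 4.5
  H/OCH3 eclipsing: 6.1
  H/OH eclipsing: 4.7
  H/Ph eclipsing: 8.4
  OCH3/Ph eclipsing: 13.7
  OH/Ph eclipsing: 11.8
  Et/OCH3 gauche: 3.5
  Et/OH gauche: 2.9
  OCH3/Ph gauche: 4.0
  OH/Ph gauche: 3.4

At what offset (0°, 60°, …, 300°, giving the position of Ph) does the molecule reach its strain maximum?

Ph at 0° (eclipsed): OCH3–Ph eclipsed, H–Et eclipsed, OH–H eclipsed; 13.7 + 6.5 + 4.7 = 24.9 kJ/mol.
Ph at 60° (staggered): OCH3–Ph gauche, OH–Et gauche; 4.0 + 2.9 = 6.9 kJ/mol.
Ph at 120° (eclipsed): OCH3–H eclipsed, H–Ph eclipsed, OH–Et eclipsed; 6.1 + 8.4 + 9.7 = 24.2 kJ/mol.
Ph at 180° (staggered): OCH3–Et gauche, OH–Ph gauche, OH–Et gauche; 3.5 + 3.4 + 2.9 = 9.8 kJ/mol.
Ph at 240° (eclipsed): OCH3–Et eclipsed, H–H eclipsed, OH–Ph eclipsed; 10.5 + 4.5 + 11.8 = 26.8 kJ/mol.
Ph at 300° (staggered): OCH3–Ph gauche, OCH3–Et gauche, OH–Ph gauche; 4.0 + 3.5 + 3.4 = 10.9 kJ/mol.
The maximum (26.8 kJ/mol) occurs with Ph at 240°.

240°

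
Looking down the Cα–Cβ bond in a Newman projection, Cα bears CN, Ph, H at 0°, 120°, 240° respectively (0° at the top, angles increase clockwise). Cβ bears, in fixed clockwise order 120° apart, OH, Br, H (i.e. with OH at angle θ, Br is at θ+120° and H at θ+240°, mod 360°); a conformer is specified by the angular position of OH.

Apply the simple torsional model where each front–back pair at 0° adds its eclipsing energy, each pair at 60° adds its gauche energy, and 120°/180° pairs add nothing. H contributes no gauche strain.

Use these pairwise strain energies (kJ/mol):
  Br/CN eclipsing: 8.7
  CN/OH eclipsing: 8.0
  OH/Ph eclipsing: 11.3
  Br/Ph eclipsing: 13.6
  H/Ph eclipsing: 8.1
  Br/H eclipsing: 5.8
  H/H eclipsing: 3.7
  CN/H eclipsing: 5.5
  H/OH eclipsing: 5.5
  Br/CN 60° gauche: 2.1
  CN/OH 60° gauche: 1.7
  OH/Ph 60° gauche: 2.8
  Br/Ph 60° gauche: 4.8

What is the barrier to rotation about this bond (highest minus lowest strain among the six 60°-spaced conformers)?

OH at 0° (eclipsed): CN(0°)/OH(0°) eclipsed 8.0; Ph(120°)/Br(120°) eclipsed 13.6; H(240°)/H(240°) eclipsed 3.7 → 25.3 kJ/mol.
OH at 60° (staggered): CN(0°)/OH(60°) gauche 1.7; Ph(120°)/OH(60°) gauche 2.8; Ph(120°)/Br(180°) gauche 4.8 → 9.3 kJ/mol.
OH at 120° (eclipsed): CN(0°)/H(0°) eclipsed 5.5; Ph(120°)/OH(120°) eclipsed 11.3; H(240°)/Br(240°) eclipsed 5.8 → 22.6 kJ/mol.
OH at 180° (staggered): CN(0°)/Br(300°) gauche 2.1; Ph(120°)/OH(180°) gauche 2.8 → 4.9 kJ/mol.
OH at 240° (eclipsed): CN(0°)/Br(0°) eclipsed 8.7; Ph(120°)/H(120°) eclipsed 8.1; H(240°)/OH(240°) eclipsed 5.5 → 22.3 kJ/mol.
OH at 300° (staggered): CN(0°)/OH(300°) gauche 1.7; CN(0°)/Br(60°) gauche 2.1; Ph(120°)/Br(60°) gauche 4.8 → 8.6 kJ/mol.
Max at 0° (25.3 kJ/mol), min at 180° (4.9 kJ/mol); barrier = 20.4 kJ/mol.

20.4 kJ/mol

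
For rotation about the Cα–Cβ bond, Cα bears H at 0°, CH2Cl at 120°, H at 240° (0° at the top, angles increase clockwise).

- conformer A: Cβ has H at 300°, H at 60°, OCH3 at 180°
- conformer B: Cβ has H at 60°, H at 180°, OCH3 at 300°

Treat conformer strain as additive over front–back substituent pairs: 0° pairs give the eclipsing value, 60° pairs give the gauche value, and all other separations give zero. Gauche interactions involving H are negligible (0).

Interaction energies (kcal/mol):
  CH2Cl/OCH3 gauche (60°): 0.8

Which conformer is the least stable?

A is staggered. CH2Cl at 120° is gauche with OCH3 at 180° (0.8). Total 0.8 kcal/mol.
B (staggered): no non-H gauche contacts → 0.0 kcal/mol.
A has the highest total (0.8 kcal/mol).

A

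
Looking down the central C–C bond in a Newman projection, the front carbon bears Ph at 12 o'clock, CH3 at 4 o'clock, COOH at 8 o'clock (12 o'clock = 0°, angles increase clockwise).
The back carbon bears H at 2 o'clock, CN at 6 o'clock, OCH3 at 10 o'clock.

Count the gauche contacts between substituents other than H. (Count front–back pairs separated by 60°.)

Non-H gauche pairs: Ph(0°)/OCH3(300°); CH3(120°)/CN(180°); COOH(240°)/CN(180°); COOH(240°)/OCH3(300°) — 4 interactions.

4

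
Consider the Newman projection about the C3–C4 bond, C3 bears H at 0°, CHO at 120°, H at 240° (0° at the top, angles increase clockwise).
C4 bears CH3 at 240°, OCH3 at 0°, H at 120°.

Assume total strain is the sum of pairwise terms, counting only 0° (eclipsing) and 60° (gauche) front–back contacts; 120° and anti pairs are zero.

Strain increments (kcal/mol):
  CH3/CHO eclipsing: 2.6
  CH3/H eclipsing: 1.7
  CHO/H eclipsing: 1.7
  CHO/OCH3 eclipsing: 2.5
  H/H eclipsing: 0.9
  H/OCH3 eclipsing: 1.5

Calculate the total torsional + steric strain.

This conformer (eclipsed): H(0°)/OCH3(0°) eclipsed 1.5; CHO(120°)/H(120°) eclipsed 1.7; H(240°)/CH3(240°) eclipsed 1.7 → 4.9 kcal/mol.

4.9 kcal/mol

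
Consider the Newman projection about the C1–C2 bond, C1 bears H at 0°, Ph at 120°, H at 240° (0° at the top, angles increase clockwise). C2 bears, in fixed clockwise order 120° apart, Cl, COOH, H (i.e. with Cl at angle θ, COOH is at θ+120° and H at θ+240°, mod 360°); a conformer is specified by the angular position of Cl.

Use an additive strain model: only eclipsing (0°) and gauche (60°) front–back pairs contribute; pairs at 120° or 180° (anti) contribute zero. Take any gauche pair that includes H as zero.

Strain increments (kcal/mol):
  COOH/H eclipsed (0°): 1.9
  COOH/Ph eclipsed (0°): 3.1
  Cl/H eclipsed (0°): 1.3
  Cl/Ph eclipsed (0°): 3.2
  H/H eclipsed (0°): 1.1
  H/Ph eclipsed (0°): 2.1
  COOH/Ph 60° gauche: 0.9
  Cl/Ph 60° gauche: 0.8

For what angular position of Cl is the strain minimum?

Cl at 0° (eclipsed): H–Cl eclipsed, Ph–COOH eclipsed, H–H eclipsed; 1.3 + 3.1 + 1.1 = 5.5 kcal/mol.
Cl at 60° (staggered): Ph–Cl gauche, Ph–COOH gauche; 0.8 + 0.9 = 1.7 kcal/mol.
Cl at 120° (eclipsed): H–H eclipsed, Ph–Cl eclipsed, H–COOH eclipsed; 1.1 + 3.2 + 1.9 = 6.2 kcal/mol.
Cl at 180° (staggered): Ph–Cl gauche; 0.8 = 0.8 kcal/mol.
Cl at 240° (eclipsed): H–COOH eclipsed, Ph–H eclipsed, H–Cl eclipsed; 1.9 + 2.1 + 1.3 = 5.3 kcal/mol.
Cl at 300° (staggered): Ph–COOH gauche; 0.9 = 0.9 kcal/mol.
The minimum (0.8 kcal/mol) occurs with Cl at 180°.

180°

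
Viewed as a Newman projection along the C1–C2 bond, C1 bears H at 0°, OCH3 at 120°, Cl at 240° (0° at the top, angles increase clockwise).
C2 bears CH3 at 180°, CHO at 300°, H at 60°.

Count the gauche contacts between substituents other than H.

3

Non-H gauche pairs: OCH3(120°)/CH3(180°); Cl(240°)/CH3(180°); Cl(240°)/CHO(300°) — 3 interactions.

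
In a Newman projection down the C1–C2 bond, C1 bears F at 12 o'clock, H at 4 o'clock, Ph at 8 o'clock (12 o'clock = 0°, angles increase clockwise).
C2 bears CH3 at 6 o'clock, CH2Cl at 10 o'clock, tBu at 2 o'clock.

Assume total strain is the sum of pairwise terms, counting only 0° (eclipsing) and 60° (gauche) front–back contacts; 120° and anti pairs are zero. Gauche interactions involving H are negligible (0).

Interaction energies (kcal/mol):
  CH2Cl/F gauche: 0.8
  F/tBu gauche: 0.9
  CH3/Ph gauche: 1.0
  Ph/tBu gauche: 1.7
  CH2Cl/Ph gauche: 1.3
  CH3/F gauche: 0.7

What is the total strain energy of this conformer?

This conformer is staggered. F at 0° is gauche with CH2Cl at 300° (0.8); F at 0° is gauche with tBu at 60° (0.9); Ph at 240° is gauche with CH3 at 180° (1.0); Ph at 240° is gauche with CH2Cl at 300° (1.3). Total 4.0 kcal/mol.

4.0 kcal/mol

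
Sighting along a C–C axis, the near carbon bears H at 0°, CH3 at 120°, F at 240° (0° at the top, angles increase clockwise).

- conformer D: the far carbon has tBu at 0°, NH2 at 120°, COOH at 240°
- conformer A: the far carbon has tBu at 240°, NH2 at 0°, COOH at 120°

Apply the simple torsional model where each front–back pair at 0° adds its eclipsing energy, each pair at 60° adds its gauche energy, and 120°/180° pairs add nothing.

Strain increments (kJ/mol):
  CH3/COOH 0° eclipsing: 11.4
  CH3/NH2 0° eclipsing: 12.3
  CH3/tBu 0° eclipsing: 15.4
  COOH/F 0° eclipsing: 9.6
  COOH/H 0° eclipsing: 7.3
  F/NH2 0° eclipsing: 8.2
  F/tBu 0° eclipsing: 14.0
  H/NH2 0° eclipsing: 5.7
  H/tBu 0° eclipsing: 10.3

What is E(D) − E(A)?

+1.1 kJ/mol

D (eclipsed): H–tBu eclipsed, CH3–NH2 eclipsed, F–COOH eclipsed; 10.3 + 12.3 + 9.6 = 32.2 kJ/mol.
A (eclipsed): H–NH2 eclipsed, CH3–COOH eclipsed, F–tBu eclipsed; 5.7 + 11.4 + 14.0 = 31.1 kJ/mol.
E(D) − E(A) = 32.2 − 31.1 = +1.1 kJ/mol.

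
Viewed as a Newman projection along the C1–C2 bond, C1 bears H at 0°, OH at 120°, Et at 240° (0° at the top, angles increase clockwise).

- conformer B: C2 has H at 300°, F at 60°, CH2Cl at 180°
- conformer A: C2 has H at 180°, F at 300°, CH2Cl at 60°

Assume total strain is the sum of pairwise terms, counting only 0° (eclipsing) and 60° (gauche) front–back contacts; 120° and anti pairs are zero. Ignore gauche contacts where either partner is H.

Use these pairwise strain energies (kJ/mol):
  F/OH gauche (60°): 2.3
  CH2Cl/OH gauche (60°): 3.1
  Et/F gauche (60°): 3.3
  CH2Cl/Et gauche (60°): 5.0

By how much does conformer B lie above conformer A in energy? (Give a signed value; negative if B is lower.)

+4.0 kJ/mol

B (staggered): OH–F gauche, OH–CH2Cl gauche, Et–CH2Cl gauche; 2.3 + 3.1 + 5.0 = 10.4 kJ/mol.
A (staggered): OH–CH2Cl gauche, Et–F gauche; 3.1 + 3.3 = 6.4 kJ/mol.
E(B) − E(A) = 10.4 − 6.4 = +4.0 kJ/mol.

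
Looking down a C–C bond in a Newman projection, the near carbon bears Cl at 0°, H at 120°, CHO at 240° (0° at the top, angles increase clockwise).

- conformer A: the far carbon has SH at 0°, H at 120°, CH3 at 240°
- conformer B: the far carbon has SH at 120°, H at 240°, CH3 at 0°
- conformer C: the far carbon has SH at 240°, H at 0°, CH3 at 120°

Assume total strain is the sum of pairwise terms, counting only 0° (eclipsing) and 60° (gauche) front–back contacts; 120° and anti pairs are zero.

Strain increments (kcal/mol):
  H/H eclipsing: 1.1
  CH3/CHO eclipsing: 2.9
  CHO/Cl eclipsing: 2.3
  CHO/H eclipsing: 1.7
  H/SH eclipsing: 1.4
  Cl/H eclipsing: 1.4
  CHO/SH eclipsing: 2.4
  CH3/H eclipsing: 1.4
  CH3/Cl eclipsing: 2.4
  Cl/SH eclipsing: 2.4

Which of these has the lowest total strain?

C

A (eclipsed): Cl–SH eclipsed, H–H eclipsed, CHO–CH3 eclipsed; 2.4 + 1.1 + 2.9 = 6.4 kcal/mol.
B (eclipsed): Cl–CH3 eclipsed, H–SH eclipsed, CHO–H eclipsed; 2.4 + 1.4 + 1.7 = 5.5 kcal/mol.
C (eclipsed): Cl–H eclipsed, H–CH3 eclipsed, CHO–SH eclipsed; 1.4 + 1.4 + 2.4 = 5.2 kcal/mol.
C has the lowest total (5.2 kcal/mol).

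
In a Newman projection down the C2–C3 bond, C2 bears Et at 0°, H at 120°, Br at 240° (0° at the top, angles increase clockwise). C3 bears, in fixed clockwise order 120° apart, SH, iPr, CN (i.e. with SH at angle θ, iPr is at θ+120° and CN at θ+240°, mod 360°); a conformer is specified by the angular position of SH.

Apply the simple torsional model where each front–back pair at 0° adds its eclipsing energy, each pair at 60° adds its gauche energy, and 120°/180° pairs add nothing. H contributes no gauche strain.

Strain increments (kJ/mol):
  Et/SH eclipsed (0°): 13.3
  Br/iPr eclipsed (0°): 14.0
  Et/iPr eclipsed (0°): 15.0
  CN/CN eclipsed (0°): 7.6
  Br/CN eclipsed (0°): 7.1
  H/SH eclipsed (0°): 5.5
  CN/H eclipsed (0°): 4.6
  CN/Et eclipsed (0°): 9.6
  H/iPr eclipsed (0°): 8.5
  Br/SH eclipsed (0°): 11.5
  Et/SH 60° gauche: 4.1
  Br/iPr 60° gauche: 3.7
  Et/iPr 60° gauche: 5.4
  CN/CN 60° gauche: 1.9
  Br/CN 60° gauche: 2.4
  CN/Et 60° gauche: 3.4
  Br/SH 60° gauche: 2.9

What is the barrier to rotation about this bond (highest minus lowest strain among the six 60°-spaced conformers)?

17.5 kJ/mol

SH at 0° (eclipsed): Et(0°)/SH(0°) eclipsed 13.3; H(120°)/iPr(120°) eclipsed 8.5; Br(240°)/CN(240°) eclipsed 7.1 → 28.9 kJ/mol.
SH at 60° (staggered): Et(0°)/SH(60°) gauche 4.1; Et(0°)/CN(300°) gauche 3.4; Br(240°)/iPr(180°) gauche 3.7; Br(240°)/CN(300°) gauche 2.4 → 13.6 kJ/mol.
SH at 120° (eclipsed): Et(0°)/CN(0°) eclipsed 9.6; H(120°)/SH(120°) eclipsed 5.5; Br(240°)/iPr(240°) eclipsed 14.0 → 29.1 kJ/mol.
SH at 180° (staggered): Et(0°)/iPr(300°) gauche 5.4; Et(0°)/CN(60°) gauche 3.4; Br(240°)/SH(180°) gauche 2.9; Br(240°)/iPr(300°) gauche 3.7 → 15.4 kJ/mol.
SH at 240° (eclipsed): Et(0°)/iPr(0°) eclipsed 15.0; H(120°)/CN(120°) eclipsed 4.6; Br(240°)/SH(240°) eclipsed 11.5 → 31.1 kJ/mol.
SH at 300° (staggered): Et(0°)/SH(300°) gauche 4.1; Et(0°)/iPr(60°) gauche 5.4; Br(240°)/SH(300°) gauche 2.9; Br(240°)/CN(180°) gauche 2.4 → 14.8 kJ/mol.
Max at 240° (31.1 kJ/mol), min at 60° (13.6 kJ/mol); barrier = 17.5 kJ/mol.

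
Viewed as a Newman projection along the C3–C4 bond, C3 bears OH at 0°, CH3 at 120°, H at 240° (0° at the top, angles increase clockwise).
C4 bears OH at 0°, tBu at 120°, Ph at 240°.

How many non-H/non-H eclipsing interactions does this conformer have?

2

Non-H eclipsing pairs: OH(0°)/OH(0°); CH3(120°)/tBu(120°) — 2 interactions.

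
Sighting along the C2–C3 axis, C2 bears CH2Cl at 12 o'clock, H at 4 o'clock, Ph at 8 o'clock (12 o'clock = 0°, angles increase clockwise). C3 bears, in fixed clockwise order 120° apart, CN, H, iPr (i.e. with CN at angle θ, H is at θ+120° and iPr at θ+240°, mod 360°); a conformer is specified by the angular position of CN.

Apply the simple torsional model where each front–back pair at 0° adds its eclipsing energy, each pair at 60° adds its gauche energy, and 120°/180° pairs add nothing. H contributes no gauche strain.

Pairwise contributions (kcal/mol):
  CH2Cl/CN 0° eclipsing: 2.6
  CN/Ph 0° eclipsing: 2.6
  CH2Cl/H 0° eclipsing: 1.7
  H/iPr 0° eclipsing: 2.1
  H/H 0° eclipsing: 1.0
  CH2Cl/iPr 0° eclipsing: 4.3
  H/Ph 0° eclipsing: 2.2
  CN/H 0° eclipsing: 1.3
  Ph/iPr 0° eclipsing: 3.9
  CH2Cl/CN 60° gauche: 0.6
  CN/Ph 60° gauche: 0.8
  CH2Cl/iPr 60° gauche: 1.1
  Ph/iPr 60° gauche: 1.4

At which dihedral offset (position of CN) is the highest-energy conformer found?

CN at 0° (eclipsed): CH2Cl–CN eclipsed, H–H eclipsed, Ph–iPr eclipsed; 2.6 + 1.0 + 3.9 = 7.5 kcal/mol.
CN at 60° (staggered): CH2Cl–CN gauche, CH2Cl–iPr gauche, Ph–iPr gauche; 0.6 + 1.1 + 1.4 = 3.1 kcal/mol.
CN at 120° (eclipsed): CH2Cl–iPr eclipsed, H–CN eclipsed, Ph–H eclipsed; 4.3 + 1.3 + 2.2 = 7.8 kcal/mol.
CN at 180° (staggered): CH2Cl–iPr gauche, Ph–CN gauche; 1.1 + 0.8 = 1.9 kcal/mol.
CN at 240° (eclipsed): CH2Cl–H eclipsed, H–iPr eclipsed, Ph–CN eclipsed; 1.7 + 2.1 + 2.6 = 6.4 kcal/mol.
CN at 300° (staggered): CH2Cl–CN gauche, Ph–CN gauche, Ph–iPr gauche; 0.6 + 0.8 + 1.4 = 2.8 kcal/mol.
The maximum (7.8 kcal/mol) occurs with CN at 120°.

120°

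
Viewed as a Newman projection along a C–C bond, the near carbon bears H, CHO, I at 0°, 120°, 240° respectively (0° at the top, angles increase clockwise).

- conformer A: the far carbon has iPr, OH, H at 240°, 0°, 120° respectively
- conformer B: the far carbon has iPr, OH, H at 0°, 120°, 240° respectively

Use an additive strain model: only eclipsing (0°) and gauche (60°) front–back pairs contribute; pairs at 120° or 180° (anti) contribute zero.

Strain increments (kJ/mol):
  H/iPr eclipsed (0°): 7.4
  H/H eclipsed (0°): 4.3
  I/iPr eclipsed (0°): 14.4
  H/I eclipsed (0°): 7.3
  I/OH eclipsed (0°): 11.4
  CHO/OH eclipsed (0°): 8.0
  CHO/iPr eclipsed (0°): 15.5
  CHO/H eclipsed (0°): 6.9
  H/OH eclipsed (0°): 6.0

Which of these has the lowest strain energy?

B

A (eclipsed): H–OH eclipsed, CHO–H eclipsed, I–iPr eclipsed; 6.0 + 6.9 + 14.4 = 27.3 kJ/mol.
B (eclipsed): H–iPr eclipsed, CHO–OH eclipsed, I–H eclipsed; 7.4 + 8.0 + 7.3 = 22.7 kJ/mol.
B has the lowest total (22.7 kJ/mol).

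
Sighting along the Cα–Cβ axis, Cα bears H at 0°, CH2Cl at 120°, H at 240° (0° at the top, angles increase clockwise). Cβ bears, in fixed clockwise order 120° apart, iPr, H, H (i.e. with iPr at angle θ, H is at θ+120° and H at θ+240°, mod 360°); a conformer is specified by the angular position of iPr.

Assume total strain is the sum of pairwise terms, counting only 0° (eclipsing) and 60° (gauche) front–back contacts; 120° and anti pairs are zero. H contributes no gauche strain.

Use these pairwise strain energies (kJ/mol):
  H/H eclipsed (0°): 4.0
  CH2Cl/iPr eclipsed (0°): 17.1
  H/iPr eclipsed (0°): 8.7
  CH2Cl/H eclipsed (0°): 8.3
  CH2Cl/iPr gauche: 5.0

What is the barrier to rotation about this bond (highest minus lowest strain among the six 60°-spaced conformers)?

iPr at 0° (eclipsed): H(0°)/iPr(0°) eclipsed 8.7; CH2Cl(120°)/H(120°) eclipsed 8.3; H(240°)/H(240°) eclipsed 4.0 → 21.0 kJ/mol.
iPr at 60° (staggered): CH2Cl(120°)/iPr(60°) gauche 5.0 → 5.0 kJ/mol.
iPr at 120° (eclipsed): H(0°)/H(0°) eclipsed 4.0; CH2Cl(120°)/iPr(120°) eclipsed 17.1; H(240°)/H(240°) eclipsed 4.0 → 25.1 kJ/mol.
iPr at 180° (staggered): CH2Cl(120°)/iPr(180°) gauche 5.0 → 5.0 kJ/mol.
iPr at 240° (eclipsed): H(0°)/H(0°) eclipsed 4.0; CH2Cl(120°)/H(120°) eclipsed 8.3; H(240°)/iPr(240°) eclipsed 8.7 → 21.0 kJ/mol.
iPr at 300° (staggered): no non-H gauche contacts → 0.0 kJ/mol.
Max at 120° (25.1 kJ/mol), min at 300° (0.0 kJ/mol); barrier = 25.1 kJ/mol.

25.1 kJ/mol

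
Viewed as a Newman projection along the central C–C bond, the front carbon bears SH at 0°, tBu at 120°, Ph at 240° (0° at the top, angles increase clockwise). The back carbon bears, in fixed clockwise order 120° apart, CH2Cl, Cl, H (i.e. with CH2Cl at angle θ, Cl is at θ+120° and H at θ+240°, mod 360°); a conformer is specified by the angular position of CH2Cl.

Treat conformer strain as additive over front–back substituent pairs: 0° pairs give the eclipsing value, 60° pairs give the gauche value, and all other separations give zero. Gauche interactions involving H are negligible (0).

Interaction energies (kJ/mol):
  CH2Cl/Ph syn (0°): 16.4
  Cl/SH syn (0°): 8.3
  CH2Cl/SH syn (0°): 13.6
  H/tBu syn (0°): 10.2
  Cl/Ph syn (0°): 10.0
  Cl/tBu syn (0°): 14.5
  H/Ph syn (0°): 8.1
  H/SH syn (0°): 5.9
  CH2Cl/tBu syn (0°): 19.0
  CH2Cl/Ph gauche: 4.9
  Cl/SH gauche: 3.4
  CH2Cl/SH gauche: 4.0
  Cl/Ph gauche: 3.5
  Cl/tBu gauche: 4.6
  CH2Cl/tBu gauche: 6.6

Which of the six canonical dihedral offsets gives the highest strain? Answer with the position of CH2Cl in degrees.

0°

CH2Cl at 0° (eclipsed): SH(0°)/CH2Cl(0°) eclipsed 13.6; tBu(120°)/Cl(120°) eclipsed 14.5; Ph(240°)/H(240°) eclipsed 8.1 → 36.2 kJ/mol.
CH2Cl at 60° (staggered): SH(0°)/CH2Cl(60°) gauche 4.0; tBu(120°)/CH2Cl(60°) gauche 6.6; tBu(120°)/Cl(180°) gauche 4.6; Ph(240°)/Cl(180°) gauche 3.5 → 18.7 kJ/mol.
CH2Cl at 120° (eclipsed): SH(0°)/H(0°) eclipsed 5.9; tBu(120°)/CH2Cl(120°) eclipsed 19.0; Ph(240°)/Cl(240°) eclipsed 10.0 → 34.9 kJ/mol.
CH2Cl at 180° (staggered): SH(0°)/Cl(300°) gauche 3.4; tBu(120°)/CH2Cl(180°) gauche 6.6; Ph(240°)/CH2Cl(180°) gauche 4.9; Ph(240°)/Cl(300°) gauche 3.5 → 18.4 kJ/mol.
CH2Cl at 240° (eclipsed): SH(0°)/Cl(0°) eclipsed 8.3; tBu(120°)/H(120°) eclipsed 10.2; Ph(240°)/CH2Cl(240°) eclipsed 16.4 → 34.9 kJ/mol.
CH2Cl at 300° (staggered): SH(0°)/CH2Cl(300°) gauche 4.0; SH(0°)/Cl(60°) gauche 3.4; tBu(120°)/Cl(60°) gauche 4.6; Ph(240°)/CH2Cl(300°) gauche 4.9 → 16.9 kJ/mol.
The maximum (36.2 kJ/mol) occurs with CH2Cl at 0°.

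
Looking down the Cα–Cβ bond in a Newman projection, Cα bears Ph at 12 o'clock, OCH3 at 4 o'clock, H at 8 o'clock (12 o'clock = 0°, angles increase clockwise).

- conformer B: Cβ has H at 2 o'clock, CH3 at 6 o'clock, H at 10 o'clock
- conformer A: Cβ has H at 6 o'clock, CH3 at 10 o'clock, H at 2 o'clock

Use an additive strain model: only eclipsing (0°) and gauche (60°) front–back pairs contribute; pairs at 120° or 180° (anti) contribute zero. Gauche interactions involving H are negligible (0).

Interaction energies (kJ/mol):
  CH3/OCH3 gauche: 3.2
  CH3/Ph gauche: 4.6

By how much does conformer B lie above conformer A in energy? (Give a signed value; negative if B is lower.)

-1.4 kJ/mol

B (staggered): OCH3–CH3 gauche; 3.2 = 3.2 kJ/mol.
A (staggered): Ph–CH3 gauche; 4.6 = 4.6 kJ/mol.
E(B) − E(A) = 3.2 − 4.6 = -1.4 kJ/mol.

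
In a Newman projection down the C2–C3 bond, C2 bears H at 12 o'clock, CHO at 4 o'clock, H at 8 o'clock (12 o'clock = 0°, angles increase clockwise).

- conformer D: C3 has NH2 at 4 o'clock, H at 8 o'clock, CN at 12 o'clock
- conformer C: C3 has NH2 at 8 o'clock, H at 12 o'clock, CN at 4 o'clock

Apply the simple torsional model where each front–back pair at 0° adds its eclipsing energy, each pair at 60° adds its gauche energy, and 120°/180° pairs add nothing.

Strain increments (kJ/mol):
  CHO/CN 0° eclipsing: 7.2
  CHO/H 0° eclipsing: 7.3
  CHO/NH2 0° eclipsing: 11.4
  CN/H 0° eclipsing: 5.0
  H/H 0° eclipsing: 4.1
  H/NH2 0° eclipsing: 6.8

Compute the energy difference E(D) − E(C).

+2.4 kJ/mol

D (eclipsed): H(0°)/CN(0°) eclipsed 5.0; CHO(120°)/NH2(120°) eclipsed 11.4; H(240°)/H(240°) eclipsed 4.1 → 20.5 kJ/mol.
C (eclipsed): H(0°)/H(0°) eclipsed 4.1; CHO(120°)/CN(120°) eclipsed 7.2; H(240°)/NH2(240°) eclipsed 6.8 → 18.1 kJ/mol.
E(D) − E(C) = 20.5 − 18.1 = +2.4 kJ/mol.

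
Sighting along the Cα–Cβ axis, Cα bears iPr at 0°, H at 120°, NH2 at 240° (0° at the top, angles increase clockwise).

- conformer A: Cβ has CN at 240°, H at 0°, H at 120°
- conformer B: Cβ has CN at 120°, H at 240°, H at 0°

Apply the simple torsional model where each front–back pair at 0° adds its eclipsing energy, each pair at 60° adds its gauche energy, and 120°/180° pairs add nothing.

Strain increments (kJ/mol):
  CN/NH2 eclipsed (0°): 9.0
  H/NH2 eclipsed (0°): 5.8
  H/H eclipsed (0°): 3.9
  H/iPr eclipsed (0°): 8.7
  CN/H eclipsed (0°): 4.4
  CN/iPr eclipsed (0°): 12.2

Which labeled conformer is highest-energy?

A

A is eclipsed. iPr at 0° is eclipsed with H at 0° (8.7); H at 120° is eclipsed with H at 120° (3.9); NH2 at 240° is eclipsed with CN at 240° (9.0). Total 21.6 kJ/mol.
B is eclipsed. iPr at 0° is eclipsed with H at 0° (8.7); H at 120° is eclipsed with CN at 120° (4.4); NH2 at 240° is eclipsed with H at 240° (5.8). Total 18.9 kJ/mol.
A has the highest total (21.6 kJ/mol).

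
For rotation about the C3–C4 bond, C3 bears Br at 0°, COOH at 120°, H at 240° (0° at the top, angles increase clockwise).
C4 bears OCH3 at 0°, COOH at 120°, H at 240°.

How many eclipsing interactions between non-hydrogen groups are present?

2

Non-H eclipsing pairs: Br(0°)/OCH3(0°); COOH(120°)/COOH(120°) — 2 interactions.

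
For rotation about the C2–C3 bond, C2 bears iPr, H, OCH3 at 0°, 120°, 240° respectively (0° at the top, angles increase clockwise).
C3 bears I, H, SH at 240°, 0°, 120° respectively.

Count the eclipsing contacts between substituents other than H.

Non-H eclipsing pairs: OCH3(240°)/I(240°) — 1 interaction.

1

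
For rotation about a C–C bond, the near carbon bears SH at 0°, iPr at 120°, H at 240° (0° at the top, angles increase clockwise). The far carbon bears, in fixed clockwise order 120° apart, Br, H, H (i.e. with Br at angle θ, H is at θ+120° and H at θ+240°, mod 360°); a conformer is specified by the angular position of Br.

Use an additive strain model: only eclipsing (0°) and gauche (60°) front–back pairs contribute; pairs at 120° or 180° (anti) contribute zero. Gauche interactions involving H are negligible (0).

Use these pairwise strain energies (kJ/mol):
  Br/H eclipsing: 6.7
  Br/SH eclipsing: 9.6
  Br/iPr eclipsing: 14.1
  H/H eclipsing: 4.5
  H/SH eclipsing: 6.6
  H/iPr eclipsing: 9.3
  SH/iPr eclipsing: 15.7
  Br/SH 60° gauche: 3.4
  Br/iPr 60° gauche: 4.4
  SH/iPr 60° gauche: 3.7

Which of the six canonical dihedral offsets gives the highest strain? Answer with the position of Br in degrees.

120°

Br at 0° (eclipsed): SH(0°)/Br(0°) eclipsed 9.6; iPr(120°)/H(120°) eclipsed 9.3; H(240°)/H(240°) eclipsed 4.5 → 23.4 kJ/mol.
Br at 60° (staggered): SH(0°)/Br(60°) gauche 3.4; iPr(120°)/Br(60°) gauche 4.4 → 7.8 kJ/mol.
Br at 120° (eclipsed): SH(0°)/H(0°) eclipsed 6.6; iPr(120°)/Br(120°) eclipsed 14.1; H(240°)/H(240°) eclipsed 4.5 → 25.2 kJ/mol.
Br at 180° (staggered): iPr(120°)/Br(180°) gauche 4.4 → 4.4 kJ/mol.
Br at 240° (eclipsed): SH(0°)/H(0°) eclipsed 6.6; iPr(120°)/H(120°) eclipsed 9.3; H(240°)/Br(240°) eclipsed 6.7 → 22.6 kJ/mol.
Br at 300° (staggered): SH(0°)/Br(300°) gauche 3.4 → 3.4 kJ/mol.
The maximum (25.2 kJ/mol) occurs with Br at 120°.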